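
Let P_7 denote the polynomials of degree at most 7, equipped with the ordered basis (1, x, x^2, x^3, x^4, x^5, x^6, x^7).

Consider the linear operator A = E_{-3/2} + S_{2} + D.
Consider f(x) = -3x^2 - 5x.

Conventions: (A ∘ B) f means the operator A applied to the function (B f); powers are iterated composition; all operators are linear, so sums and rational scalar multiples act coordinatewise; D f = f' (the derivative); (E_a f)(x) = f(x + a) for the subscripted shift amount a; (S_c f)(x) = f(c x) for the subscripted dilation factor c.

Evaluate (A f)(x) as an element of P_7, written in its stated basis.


the result is g(x) = -15x^2 - 12x - 17/4

E_{-3/2} f = -3x^2 + 4x + 3/4
S_{2} f = -12x^2 - 10x
D f = -6x - 5
(E_{-3/2} + S_{2} + D) f = -15x^2 - 12x - 17/4


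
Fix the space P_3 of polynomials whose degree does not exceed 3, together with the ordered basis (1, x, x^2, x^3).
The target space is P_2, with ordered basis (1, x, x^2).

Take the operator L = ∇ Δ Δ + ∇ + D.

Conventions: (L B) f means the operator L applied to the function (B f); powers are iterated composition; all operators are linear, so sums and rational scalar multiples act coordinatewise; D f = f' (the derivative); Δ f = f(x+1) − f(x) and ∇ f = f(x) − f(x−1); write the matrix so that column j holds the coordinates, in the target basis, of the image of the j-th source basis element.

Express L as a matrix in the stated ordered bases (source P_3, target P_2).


the matrix is [[0, 2, -1, 7]; [0, 0, 4, -3]; [0, 0, 0, 6]] (rows listed top to bottom)

image of 1: 0
image of x: 2
image of x^2: 4x - 1
image of x^3: 6x^2 - 3x + 7
each image's coordinates form column j of the matrix


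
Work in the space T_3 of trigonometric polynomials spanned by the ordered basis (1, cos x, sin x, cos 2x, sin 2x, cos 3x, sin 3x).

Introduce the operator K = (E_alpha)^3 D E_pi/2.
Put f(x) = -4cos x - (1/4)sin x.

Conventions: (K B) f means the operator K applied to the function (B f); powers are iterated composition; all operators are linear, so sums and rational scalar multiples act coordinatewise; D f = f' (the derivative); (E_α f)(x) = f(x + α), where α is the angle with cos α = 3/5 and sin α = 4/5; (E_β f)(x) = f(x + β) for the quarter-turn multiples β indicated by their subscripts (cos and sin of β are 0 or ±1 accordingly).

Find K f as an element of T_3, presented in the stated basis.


E_pi/2 f = -(1/4)cos x + 4sin x
D E_pi/2 f = 4cos x + (1/4)sin x
E_alpha (D E_pi/2) f = (13/5)cos x - (61/20)sin x
E_alpha E_alpha (D E_pi/2) f = -(22/25)cos x - (391/100)sin x
E_alpha E_alpha E_alpha (D E_pi/2) f = -(457/125)cos x - (821/500)sin x

the image equals g(x) = -(457/125)cos x - (821/500)sin x


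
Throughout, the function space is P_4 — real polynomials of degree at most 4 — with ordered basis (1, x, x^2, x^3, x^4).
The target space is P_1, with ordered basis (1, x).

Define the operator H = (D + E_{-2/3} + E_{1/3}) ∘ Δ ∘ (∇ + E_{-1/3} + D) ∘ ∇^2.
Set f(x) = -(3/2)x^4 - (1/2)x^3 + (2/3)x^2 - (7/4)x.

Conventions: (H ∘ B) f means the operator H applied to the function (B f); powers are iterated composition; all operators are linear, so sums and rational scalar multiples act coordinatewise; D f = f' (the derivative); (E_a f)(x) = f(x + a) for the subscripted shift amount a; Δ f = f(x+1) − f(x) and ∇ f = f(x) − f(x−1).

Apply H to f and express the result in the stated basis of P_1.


the result is g(x) = -72x - 114

∇ f = -6x^3 + (15/2)x^2 - (19/6)x - 17/12
∇ ∇ f = -18x^2 + 33x - 50/3
∇ ∇^2 f = -36x + 51
E_{-1/3} ∇^2 f = -18x^2 + 45x - 89/3
D ∇^2 f = -36x + 33
(∇ + E_{-1/3} + D) ∇^2 f = -18x^2 - 27x + 163/3
Δ (∇ + E_{-1/3} + D) ∇^2 f = -36x - 45
D (Δ ∘ (∇ + E_{-1/3} + D) ∘ ∇^2) f = -36
E_{-2/3} (Δ ∘ (∇ + E_{-1/3} + D) ∘ ∇^2) f = -36x - 21
E_{1/3} (Δ ∘ (∇ + E_{-1/3} + D) ∘ ∇^2) f = -36x - 57
(D + E_{-2/3} + E_{1/3}) (Δ ∘ (∇ + E_{-1/3} + D) ∘ ∇^2) f = -72x - 114


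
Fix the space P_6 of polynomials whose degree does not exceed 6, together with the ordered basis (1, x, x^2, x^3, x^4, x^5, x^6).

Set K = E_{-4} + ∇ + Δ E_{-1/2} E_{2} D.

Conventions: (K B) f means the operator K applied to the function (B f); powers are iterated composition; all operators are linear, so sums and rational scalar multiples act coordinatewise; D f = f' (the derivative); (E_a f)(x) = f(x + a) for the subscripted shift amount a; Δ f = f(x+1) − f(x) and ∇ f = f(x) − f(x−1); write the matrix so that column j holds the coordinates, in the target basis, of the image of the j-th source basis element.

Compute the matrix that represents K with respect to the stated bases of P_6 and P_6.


the matrix is [[1, -3, 17, -51, 304, -853, 37083/8]; [0, 1, -6, 51, -204, 1520, -5118]; [0, 0, 1, -9, 102, -510, 4560]; [0, 0, 0, 1, -12, 170, -1020]; [0, 0, 0, 0, 1, -15, 255]; [0, 0, 0, 0, 0, 1, -18]; [0, 0, 0, 0, 0, 0, 1]] (rows listed top to bottom)

image of 1: 1
image of x: x - 3
image of x^2: x^2 - 6x + 17
image of x^3: x^3 - 9x^2 + 51x - 51
image of x^4: x^4 - 12x^3 + 102x^2 - 204x + 304
image of x^5: x^5 - 15x^4 + 170x^3 - 510x^2 + 1520x - 853
image of x^6: x^6 - 18x^5 + 255x^4 - 1020x^3 + 4560x^2 - 5118x + 37083/8
each image's coordinates form column j of the matrix


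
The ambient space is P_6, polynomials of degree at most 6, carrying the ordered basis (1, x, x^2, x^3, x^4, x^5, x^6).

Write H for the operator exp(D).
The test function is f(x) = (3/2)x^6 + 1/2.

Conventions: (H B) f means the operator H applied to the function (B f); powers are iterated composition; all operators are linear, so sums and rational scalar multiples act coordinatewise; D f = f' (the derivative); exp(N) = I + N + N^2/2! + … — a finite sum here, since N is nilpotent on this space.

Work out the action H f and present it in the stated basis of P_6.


order-1 term: 9x^5
order-2 term: (45/2)x^4
order-3 term: 30x^3
order-4 term: (45/2)x^2
order-5 term: 9x
order-6 term: 3/2
the series for exp(D) f terminates at order 6
exp(D) f = (3/2)x^6 + 9x^5 + (45/2)x^4 + 30x^3 + (45/2)x^2 + 9x + 2

g(x) = (3/2)x^6 + 9x^5 + (45/2)x^4 + 30x^3 + (45/2)x^2 + 9x + 2


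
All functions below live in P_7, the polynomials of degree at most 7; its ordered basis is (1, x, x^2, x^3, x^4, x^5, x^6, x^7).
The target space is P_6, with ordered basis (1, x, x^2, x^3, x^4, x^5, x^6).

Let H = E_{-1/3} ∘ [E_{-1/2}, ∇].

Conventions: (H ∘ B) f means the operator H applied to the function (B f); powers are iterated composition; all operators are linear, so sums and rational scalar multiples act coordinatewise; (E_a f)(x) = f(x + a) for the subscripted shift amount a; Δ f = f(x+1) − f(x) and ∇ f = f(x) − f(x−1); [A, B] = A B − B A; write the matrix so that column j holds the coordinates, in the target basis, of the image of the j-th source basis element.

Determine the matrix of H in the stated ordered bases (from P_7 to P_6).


the matrix is [[0, 0, 0, 0, 0, 0, 0, 0]; [0, 0, 0, 0, 0, 0, 0, 0]; [0, 0, 0, 0, 0, 0, 0, 0]; [0, 0, 0, 0, 0, 0, 0, 0]; [0, 0, 0, 0, 0, 0, 0, 0]; [0, 0, 0, 0, 0, 0, 0, 0]; [0, 0, 0, 0, 0, 0, 0, 0]] (rows listed top to bottom)

image of 1: 0
image of x: 0
image of x^2: 0
image of x^3: 0
image of x^4: 0
image of x^5: 0
image of x^6: 0
image of x^7: 0
each image's coordinates form column j of the matrix


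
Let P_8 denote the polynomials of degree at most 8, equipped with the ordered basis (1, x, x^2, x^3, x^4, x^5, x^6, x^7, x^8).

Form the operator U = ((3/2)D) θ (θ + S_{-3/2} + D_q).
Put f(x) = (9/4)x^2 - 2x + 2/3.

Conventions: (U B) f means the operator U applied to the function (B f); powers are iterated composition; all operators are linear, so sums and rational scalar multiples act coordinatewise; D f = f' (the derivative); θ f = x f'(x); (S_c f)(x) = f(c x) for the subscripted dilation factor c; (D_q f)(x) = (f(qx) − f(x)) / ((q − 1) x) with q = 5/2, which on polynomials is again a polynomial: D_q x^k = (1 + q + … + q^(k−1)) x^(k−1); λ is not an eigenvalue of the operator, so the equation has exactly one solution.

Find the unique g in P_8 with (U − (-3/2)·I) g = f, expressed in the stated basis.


write g with unknown coordinates in the stated basis and equate coefficients in (U − (-3/2)·I) g = f
solving from the highest basis element down gives g = (3/2)x^2 - (161/6)x - 164/9
check: U g = (153/4)x + 28
so U g − (-3/2)·g = (9/4)x^2 - 2x + 2/3 = f ✓

g(x) = (3/2)x^2 - (161/6)x - 164/9


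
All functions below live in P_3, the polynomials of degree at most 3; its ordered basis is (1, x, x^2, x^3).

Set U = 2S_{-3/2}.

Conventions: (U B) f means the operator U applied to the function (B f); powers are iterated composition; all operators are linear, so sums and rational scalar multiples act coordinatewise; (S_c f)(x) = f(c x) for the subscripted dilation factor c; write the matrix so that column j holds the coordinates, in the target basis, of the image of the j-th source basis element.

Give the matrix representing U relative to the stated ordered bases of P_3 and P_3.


image of 1: 2
image of x: -3x
image of x^2: (9/2)x^2
image of x^3: -(27/4)x^3
each image's coordinates form column j of the matrix

the matrix is [[2, 0, 0, 0]; [0, -3, 0, 0]; [0, 0, 9/2, 0]; [0, 0, 0, -27/4]] (rows listed top to bottom)


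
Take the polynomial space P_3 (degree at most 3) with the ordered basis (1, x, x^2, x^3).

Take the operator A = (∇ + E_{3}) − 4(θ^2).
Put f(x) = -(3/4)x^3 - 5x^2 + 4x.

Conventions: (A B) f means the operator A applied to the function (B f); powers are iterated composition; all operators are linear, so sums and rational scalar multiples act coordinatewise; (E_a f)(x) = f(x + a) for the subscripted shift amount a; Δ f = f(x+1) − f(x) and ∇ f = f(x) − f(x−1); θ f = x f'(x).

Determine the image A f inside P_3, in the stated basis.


the image equals g(x) = (105/4)x^3 + 66x^2 - 70x - 45

∇ f = -(9/4)x^2 - (31/4)x + 33/4
E_{3} f = -(3/4)x^3 - (47/4)x^2 - (185/4)x - 213/4
(∇ + E_{3}) f = -(3/4)x^3 - 14x^2 - 54x - 45
θ f = -(9/4)x^3 - 10x^2 + 4x
θ θ f = -(27/4)x^3 - 20x^2 + 4x
(-4(θ^2)) f = 27x^3 + 80x^2 - 16x
((∇ + E_{3}) − 4(θ^2)) f = (105/4)x^3 + 66x^2 - 70x - 45


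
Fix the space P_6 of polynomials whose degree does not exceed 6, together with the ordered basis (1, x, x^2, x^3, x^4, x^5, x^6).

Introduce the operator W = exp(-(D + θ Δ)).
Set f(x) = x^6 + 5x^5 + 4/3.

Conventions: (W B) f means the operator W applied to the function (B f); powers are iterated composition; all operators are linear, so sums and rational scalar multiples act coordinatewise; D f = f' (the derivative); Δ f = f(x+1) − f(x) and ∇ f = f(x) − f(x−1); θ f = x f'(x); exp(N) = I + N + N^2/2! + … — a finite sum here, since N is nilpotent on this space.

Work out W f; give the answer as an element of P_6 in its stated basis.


order-1 term: -36x^5 - 185x^4 - 210x^3 - 130x^2 - 31x
order-2 term: 450x^4 + 2020x^3 + 2415x^2 + 1035x + 31/2
order-3 term: -2400x^3 - 7860x^2 - 5840x - 345
order-4 term: 5400x^2 + 9660x + 1460
order-5 term: -4320x - 1932
order-6 term: 720
the series for exp(-(D + θ Δ)) f terminates at order 6
exp(-(D + θ Δ)) f = x^6 - 31x^5 + 265x^4 - 590x^3 - 175x^2 + 504x - 481/6

g(x) = x^6 - 31x^5 + 265x^4 - 590x^3 - 175x^2 + 504x - 481/6


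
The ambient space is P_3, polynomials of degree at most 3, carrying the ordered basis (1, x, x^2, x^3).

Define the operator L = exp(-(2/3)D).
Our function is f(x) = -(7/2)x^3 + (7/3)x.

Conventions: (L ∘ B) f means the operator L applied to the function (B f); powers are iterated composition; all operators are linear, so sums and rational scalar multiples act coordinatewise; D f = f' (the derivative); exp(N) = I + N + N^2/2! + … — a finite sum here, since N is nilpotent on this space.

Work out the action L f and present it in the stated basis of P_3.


order-1 term: 7x^2 - 14/9
order-2 term: -(14/3)x
order-3 term: 28/27
the series for exp(-(2/3)D) f terminates at order 3
exp(-(2/3)D) f = -(7/2)x^3 + 7x^2 - (7/3)x - 14/27

the result is g(x) = -(7/2)x^3 + 7x^2 - (7/3)x - 14/27


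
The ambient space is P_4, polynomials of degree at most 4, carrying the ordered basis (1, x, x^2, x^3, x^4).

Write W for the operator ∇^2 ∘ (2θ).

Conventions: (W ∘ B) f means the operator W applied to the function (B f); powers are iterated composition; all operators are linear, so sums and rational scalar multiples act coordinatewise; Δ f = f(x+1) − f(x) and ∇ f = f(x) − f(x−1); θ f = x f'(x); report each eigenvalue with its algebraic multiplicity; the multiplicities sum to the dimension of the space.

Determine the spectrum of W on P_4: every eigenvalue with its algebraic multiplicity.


image of 1: 0
image of x: 0
image of x^2: 8
image of x^3: 36x - 36
image of x^4: 96x^2 - 192x + 112
the matrix is upper triangular; its diagonal is (0, 0, 0, 0, 0)
for a triangular matrix the eigenvalues are the diagonal entries, with algebraic multiplicity their repetition count

λ = 0 (multiplicity 5)


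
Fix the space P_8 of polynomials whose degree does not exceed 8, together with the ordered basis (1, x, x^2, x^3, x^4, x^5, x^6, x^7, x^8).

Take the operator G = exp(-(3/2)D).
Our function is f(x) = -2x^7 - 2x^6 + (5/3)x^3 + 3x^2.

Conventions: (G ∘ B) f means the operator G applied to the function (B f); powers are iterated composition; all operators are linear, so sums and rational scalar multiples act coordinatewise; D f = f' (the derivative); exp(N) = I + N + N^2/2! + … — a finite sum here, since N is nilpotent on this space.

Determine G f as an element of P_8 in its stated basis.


order-1 term: 21x^6 + 18x^5 - (15/2)x^2 - 9x
order-2 term: -(189/2)x^5 - (135/2)x^4 + (45/4)x + 27/4
order-3 term: (945/4)x^4 + 135x^3 - 45/8
order-4 term: -(2835/8)x^3 - (1215/8)x^2
order-5 term: (5103/16)x^2 + (729/8)x
order-6 term: -(5103/32)x - 729/32
order-7 term: 2187/64
the series for exp(-(3/2)D) f terminates at order 7
exp(-(3/2)D) f = -2x^7 + 19x^6 - (153/2)x^5 + (675/4)x^4 - (5225/24)x^3 + (2601/16)x^2 - (2115/32)x + 801/64

g(x) = -2x^7 + 19x^6 - (153/2)x^5 + (675/4)x^4 - (5225/24)x^3 + (2601/16)x^2 - (2115/32)x + 801/64


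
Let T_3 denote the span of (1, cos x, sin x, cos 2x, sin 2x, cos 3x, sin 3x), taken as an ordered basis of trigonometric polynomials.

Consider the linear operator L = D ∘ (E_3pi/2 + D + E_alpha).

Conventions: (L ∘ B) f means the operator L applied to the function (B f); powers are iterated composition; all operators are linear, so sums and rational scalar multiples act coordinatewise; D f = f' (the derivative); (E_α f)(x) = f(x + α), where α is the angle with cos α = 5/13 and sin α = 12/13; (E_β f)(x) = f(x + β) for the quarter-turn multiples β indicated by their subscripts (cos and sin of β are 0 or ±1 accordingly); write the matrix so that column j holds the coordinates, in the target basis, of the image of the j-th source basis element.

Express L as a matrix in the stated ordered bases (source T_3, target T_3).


image of 1: 0
image of cos x: -(12/13)cos x - (5/13)sin x
image of sin x: (5/13)cos x - (12/13)sin x
image of cos 2x: -(916/169)cos 2x + (576/169)sin 2x
image of sin 2x: -(576/169)cos 2x - (916/169)sin 2x
image of cos 3x: -(23880/2197)cos 3x + (6105/2197)sin 3x
image of sin 3x: -(6105/2197)cos 3x - (23880/2197)sin 3x
each image's coordinates form column j of the matrix

the matrix is [[0, 0, 0, 0, 0, 0, 0]; [0, -12/13, 5/13, 0, 0, 0, 0]; [0, -5/13, -12/13, 0, 0, 0, 0]; [0, 0, 0, -916/169, -576/169, 0, 0]; [0, 0, 0, 576/169, -916/169, 0, 0]; [0, 0, 0, 0, 0, -23880/2197, -6105/2197]; [0, 0, 0, 0, 0, 6105/2197, -23880/2197]] (rows listed top to bottom)


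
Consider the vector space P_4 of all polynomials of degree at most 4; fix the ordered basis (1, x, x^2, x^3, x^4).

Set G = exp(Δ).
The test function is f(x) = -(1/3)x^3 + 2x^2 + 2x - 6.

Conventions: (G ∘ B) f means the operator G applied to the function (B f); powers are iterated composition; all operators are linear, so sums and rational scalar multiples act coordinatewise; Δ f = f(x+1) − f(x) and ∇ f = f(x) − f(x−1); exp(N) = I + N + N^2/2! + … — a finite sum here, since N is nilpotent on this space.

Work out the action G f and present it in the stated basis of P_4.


order-1 term: -x^2 + 3x + 11/3
order-2 term: -x + 1
order-3 term: -1/3
the series for exp(Δ) f terminates at order 3
exp(Δ) f = -(1/3)x^3 + x^2 + 4x - 5/3

g(x) = -(1/3)x^3 + x^2 + 4x - 5/3


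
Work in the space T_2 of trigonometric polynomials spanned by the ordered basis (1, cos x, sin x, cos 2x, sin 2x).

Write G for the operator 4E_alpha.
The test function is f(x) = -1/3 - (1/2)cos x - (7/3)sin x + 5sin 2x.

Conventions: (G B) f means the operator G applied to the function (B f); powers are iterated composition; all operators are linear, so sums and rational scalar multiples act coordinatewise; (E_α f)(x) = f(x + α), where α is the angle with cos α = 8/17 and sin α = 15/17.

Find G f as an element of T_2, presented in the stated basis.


E_alpha f = -1/3 - (39/17)cos x - (67/102)sin x + (1200/289)cos 2x - (805/289)sin 2x
(4E_alpha) f = -4/3 - (156/17)cos x - (134/51)sin x + (4800/289)cos 2x - (3220/289)sin 2x

the result is g(x) = -4/3 - (156/17)cos x - (134/51)sin x + (4800/289)cos 2x - (3220/289)sin 2x


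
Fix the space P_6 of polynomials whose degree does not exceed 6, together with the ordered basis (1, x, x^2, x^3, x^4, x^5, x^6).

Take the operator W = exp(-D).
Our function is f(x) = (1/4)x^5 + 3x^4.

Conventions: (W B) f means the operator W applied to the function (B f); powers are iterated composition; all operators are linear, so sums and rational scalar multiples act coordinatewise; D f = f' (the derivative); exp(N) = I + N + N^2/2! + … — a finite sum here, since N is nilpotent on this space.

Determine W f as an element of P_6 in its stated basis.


order-1 term: -(5/4)x^4 - 12x^3
order-2 term: (5/2)x^3 + 18x^2
order-3 term: -(5/2)x^2 - 12x
order-4 term: (5/4)x + 3
order-5 term: -1/4
the series for exp(-D) f terminates at order 5
exp(-D) f = (1/4)x^5 + (7/4)x^4 - (19/2)x^3 + (31/2)x^2 - (43/4)x + 11/4

g(x) = (1/4)x^5 + (7/4)x^4 - (19/2)x^3 + (31/2)x^2 - (43/4)x + 11/4


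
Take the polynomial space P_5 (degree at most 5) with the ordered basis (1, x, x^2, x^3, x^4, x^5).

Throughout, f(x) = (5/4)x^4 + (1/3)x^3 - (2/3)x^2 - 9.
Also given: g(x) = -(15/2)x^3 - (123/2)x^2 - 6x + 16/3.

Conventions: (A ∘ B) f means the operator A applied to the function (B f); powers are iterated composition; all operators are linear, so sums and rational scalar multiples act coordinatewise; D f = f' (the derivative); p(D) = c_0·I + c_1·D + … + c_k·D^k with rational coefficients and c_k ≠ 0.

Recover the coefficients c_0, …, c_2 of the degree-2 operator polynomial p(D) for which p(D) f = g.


D^0 f = (5/4)x^4 + (1/3)x^3 - (2/3)x^2 - 9
D^1 f = 5x^3 + x^2 - (4/3)x
D^2 f = 15x^2 + 2x - 4/3
matching coefficients of g against c_0 f + c_1 Df + … from the top degree down determines the c_i
solution: c_0 = 0, c_1 = -3/2, c_2 = -4

c_0 = 0, c_1 = -3/2, c_2 = -4


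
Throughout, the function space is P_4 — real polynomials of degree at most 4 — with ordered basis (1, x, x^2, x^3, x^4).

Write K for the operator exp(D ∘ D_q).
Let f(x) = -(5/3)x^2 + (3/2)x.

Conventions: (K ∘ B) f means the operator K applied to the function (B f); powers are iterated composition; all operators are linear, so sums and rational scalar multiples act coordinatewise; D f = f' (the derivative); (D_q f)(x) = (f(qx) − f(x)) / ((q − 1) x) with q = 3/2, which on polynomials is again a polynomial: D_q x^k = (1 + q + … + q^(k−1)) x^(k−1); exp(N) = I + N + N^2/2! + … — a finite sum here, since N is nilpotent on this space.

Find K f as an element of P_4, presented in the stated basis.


order-1 term: -25/6
the series for exp(D ∘ D_q) f terminates at order 1
exp(D ∘ D_q) f = -(5/3)x^2 + (3/2)x - 25/6

g(x) = -(5/3)x^2 + (3/2)x - 25/6


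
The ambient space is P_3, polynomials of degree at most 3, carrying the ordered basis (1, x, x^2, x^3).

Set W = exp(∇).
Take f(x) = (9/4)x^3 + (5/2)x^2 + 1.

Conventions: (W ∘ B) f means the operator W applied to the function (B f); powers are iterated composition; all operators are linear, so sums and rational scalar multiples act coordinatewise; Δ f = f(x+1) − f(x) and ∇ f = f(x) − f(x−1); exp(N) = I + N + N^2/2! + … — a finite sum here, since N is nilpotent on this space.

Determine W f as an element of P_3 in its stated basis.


order-1 term: (27/4)x^2 - (7/4)x - 1/4
order-2 term: (27/4)x - 17/4
order-3 term: 9/4
the series for exp(∇) f terminates at order 3
exp(∇) f = (9/4)x^3 + (37/4)x^2 + 5x - 5/4

the result is g(x) = (9/4)x^3 + (37/4)x^2 + 5x - 5/4


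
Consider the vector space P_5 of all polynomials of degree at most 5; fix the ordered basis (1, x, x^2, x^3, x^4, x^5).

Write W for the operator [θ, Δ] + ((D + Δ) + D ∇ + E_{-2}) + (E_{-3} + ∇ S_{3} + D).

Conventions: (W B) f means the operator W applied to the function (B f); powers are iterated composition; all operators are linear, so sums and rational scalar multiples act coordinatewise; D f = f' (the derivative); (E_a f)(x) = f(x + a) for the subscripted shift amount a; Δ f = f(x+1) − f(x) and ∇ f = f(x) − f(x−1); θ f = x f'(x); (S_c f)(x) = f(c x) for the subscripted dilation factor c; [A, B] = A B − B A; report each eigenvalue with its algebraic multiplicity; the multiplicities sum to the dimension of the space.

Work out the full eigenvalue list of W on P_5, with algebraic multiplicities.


image of 1: 2
image of x: 2x
image of x^2: 2x^2 + 12x + 5
image of x^3: 2x^3 + 72x^2 - 39x - 13
image of x^4: 2x^4 + 312x^3 - 402x^2 + 164x + 17
image of x^5: 2x^5 + 1200x^4 - 2290x^3 + 2030x^2 - 725x - 41
the matrix is upper triangular; its diagonal is (2, 2, 2, 2, 2, 2)
for a triangular matrix the eigenvalues are the diagonal entries, with algebraic multiplicity their repetition count

λ = 2 (multiplicity 6)


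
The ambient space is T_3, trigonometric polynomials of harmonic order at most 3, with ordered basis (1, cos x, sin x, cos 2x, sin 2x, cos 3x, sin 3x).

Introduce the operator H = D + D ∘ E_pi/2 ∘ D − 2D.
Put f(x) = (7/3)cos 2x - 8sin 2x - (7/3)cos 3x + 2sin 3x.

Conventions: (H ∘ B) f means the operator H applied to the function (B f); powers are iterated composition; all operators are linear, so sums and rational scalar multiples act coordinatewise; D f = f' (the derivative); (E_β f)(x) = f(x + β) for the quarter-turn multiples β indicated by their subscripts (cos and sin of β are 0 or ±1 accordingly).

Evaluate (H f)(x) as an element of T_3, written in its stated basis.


the result is g(x) = (76/3)cos 2x - (82/3)sin 2x + 12cos 3x + 14sin 3x

D f = -16cos 2x - (14/3)sin 2x + 6cos 3x + 7sin 3x
D f = -16cos 2x - (14/3)sin 2x + 6cos 3x + 7sin 3x
E_pi/2 D f = 16cos 2x + (14/3)sin 2x - 7cos 3x + 6sin 3x
D E_pi/2 D f = (28/3)cos 2x - 32sin 2x + 18cos 3x + 21sin 3x
D f = -16cos 2x - (14/3)sin 2x + 6cos 3x + 7sin 3x
(-2D) f = 32cos 2x + (28/3)sin 2x - 12cos 3x - 14sin 3x
(D + D ∘ E_pi/2 ∘ D − 2D) f = (76/3)cos 2x - (82/3)sin 2x + 12cos 3x + 14sin 3x


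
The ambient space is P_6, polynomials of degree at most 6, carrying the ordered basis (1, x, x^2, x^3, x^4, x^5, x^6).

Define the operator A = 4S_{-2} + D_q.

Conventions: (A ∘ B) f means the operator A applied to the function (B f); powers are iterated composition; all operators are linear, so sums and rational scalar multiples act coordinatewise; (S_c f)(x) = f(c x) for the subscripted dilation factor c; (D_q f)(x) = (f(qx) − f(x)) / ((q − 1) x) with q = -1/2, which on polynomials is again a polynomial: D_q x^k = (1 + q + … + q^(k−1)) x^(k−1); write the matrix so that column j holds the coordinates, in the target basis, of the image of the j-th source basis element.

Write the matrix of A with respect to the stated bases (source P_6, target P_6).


image of 1: 4
image of x: -8x + 1
image of x^2: 16x^2 + (1/2)x
image of x^3: -32x^3 + (3/4)x^2
image of x^4: 64x^4 + (5/8)x^3
image of x^5: -128x^5 + (11/16)x^4
image of x^6: 256x^6 + (21/32)x^5
each image's coordinates form column j of the matrix

the matrix is [[4, 1, 0, 0, 0, 0, 0]; [0, -8, 1/2, 0, 0, 0, 0]; [0, 0, 16, 3/4, 0, 0, 0]; [0, 0, 0, -32, 5/8, 0, 0]; [0, 0, 0, 0, 64, 11/16, 0]; [0, 0, 0, 0, 0, -128, 21/32]; [0, 0, 0, 0, 0, 0, 256]] (rows listed top to bottom)


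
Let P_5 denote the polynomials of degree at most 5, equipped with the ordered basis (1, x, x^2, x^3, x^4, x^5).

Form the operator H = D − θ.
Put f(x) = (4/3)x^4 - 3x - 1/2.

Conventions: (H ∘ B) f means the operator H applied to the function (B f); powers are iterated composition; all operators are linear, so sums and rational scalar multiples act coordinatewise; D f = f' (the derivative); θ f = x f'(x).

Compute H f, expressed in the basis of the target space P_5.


D f = (16/3)x^3 - 3
θ f = (16/3)x^4 - 3x
(-θ) f = -(16/3)x^4 + 3x
(D − θ) f = -(16/3)x^4 + (16/3)x^3 + 3x - 3

the image equals g(x) = -(16/3)x^4 + (16/3)x^3 + 3x - 3


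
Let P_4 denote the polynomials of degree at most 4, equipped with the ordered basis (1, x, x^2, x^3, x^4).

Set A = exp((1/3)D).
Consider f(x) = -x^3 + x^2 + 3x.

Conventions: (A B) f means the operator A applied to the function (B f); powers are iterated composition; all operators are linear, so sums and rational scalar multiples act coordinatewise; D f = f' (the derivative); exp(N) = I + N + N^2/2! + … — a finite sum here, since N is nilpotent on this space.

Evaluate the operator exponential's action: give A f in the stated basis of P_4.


order-1 term: -x^2 + (2/3)x + 1
order-2 term: -(1/3)x + 1/9
order-3 term: -1/27
the series for exp((1/3)D) f terminates at order 3
exp((1/3)D) f = -x^3 + (10/3)x + 29/27

g(x) = -x^3 + (10/3)x + 29/27


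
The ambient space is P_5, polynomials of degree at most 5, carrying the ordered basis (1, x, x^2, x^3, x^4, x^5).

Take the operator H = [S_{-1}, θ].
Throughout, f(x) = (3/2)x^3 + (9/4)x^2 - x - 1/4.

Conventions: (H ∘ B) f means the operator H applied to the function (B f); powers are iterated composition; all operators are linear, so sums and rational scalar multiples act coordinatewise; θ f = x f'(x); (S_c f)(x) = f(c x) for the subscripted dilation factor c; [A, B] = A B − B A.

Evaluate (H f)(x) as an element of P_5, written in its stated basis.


the image equals g(x) = 0

θ f = (9/2)x^3 + (9/2)x^2 - x
S_{-1} θ f = -(9/2)x^3 + (9/2)x^2 + x
S_{-1} f = -(3/2)x^3 + (9/4)x^2 + x - 1/4
θ S_{-1} f = -(9/2)x^3 + (9/2)x^2 + x
[S_{-1}, θ] f = 0


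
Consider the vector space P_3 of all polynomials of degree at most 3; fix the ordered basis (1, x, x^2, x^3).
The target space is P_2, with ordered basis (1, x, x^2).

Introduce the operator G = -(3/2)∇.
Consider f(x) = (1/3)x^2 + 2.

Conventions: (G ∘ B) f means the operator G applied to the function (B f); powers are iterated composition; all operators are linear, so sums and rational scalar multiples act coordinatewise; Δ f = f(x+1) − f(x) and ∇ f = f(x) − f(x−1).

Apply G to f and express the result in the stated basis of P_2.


g(x) = -x + 1/2

∇ f = (2/3)x - 1/3
(-(3/2)∇) f = -x + 1/2


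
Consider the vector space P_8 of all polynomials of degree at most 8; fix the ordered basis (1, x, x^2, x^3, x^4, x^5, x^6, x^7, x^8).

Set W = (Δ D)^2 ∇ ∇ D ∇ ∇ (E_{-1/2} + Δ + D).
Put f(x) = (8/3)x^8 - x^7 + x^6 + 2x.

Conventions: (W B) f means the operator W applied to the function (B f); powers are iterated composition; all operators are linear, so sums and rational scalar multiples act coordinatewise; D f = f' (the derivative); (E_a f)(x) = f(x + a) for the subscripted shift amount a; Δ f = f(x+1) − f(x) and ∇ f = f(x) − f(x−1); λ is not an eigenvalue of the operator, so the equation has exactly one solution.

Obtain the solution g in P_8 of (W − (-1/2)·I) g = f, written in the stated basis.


g(x) = (16/3)x^8 - 2x^7 + 2x^6 + 4x

write g with unknown coordinates in the stated basis and equate coefficients in (W − (-1/2)·I) g = f
solving from the highest basis element down gives g = (16/3)x^8 - 2x^7 + 2x^6 + 4x
check: W g = 0
so W g − (-1/2)·g = (8/3)x^8 - x^7 + x^6 + 2x = f ✓


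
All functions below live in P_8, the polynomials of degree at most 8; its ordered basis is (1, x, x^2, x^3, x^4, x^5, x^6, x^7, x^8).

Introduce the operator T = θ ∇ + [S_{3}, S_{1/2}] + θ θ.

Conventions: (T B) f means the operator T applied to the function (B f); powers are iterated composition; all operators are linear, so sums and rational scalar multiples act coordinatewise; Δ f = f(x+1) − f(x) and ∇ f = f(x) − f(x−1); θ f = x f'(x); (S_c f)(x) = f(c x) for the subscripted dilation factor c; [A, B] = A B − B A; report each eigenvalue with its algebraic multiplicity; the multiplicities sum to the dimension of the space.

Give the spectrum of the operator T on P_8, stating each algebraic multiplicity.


λ = 0 (multiplicity 1), λ = 1 (multiplicity 1), λ = 4 (multiplicity 1), λ = 9 (multiplicity 1), λ = 16 (multiplicity 1), λ = 25 (multiplicity 1), λ = 36 (multiplicity 1), λ = 49 (multiplicity 1), λ = 64 (multiplicity 1)

image of 1: 0
image of x: x
image of x^2: 4x^2 + 2x
image of x^3: 9x^3 + 6x^2 - 3x
image of x^4: 16x^4 + 12x^3 - 12x^2 + 4x
image of x^5: 25x^5 + 20x^4 - 30x^3 + 20x^2 - 5x
image of x^6: 36x^6 + 30x^5 - 60x^4 + 60x^3 - 30x^2 + 6x
image of x^7: 49x^7 + 42x^6 - 105x^5 + 140x^4 - 105x^3 + 42x^2 - 7x
image of x^8: 64x^8 + 56x^7 - 168x^6 + 280x^5 - 280x^4 + 168x^3 - 56x^2 + 8x
the matrix is upper triangular; its diagonal is (0, 1, 4, 9, 16, 25, 36, 49, 64)
for a triangular matrix the eigenvalues are the diagonal entries, with algebraic multiplicity their repetition count


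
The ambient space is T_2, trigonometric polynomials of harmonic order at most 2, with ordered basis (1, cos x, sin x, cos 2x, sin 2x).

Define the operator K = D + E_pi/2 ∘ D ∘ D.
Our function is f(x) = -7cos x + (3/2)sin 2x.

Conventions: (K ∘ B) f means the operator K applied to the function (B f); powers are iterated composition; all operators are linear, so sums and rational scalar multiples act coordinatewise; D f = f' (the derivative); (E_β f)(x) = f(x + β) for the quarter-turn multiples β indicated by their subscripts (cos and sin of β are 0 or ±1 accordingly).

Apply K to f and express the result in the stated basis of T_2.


D f = 7sin x + 3cos 2x
D f = 7sin x + 3cos 2x
D D f = 7cos x - 6sin 2x
E_pi/2 D D f = -7sin x + 6sin 2x
(D + E_pi/2 ∘ D ∘ D) f = 3cos 2x + 6sin 2x

the result is g(x) = 3cos 2x + 6sin 2x


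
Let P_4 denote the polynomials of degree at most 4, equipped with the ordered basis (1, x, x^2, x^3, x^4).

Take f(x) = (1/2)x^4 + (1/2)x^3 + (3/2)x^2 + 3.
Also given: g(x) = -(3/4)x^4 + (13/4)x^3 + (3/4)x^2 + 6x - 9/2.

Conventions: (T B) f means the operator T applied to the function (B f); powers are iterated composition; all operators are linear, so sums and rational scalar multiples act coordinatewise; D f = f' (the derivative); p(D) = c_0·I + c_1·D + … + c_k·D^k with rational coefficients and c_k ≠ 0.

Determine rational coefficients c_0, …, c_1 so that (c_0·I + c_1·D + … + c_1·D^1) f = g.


p(D) = -(3/2)·I + 2·D, i.e. c_0 = -3/2, c_1 = 2

D^0 f = (1/2)x^4 + (1/2)x^3 + (3/2)x^2 + 3
D^1 f = 2x^3 + (3/2)x^2 + 3x
matching coefficients of g against c_0 f + c_1 Df + … from the top degree down determines the c_i
solution: c_0 = -3/2, c_1 = 2


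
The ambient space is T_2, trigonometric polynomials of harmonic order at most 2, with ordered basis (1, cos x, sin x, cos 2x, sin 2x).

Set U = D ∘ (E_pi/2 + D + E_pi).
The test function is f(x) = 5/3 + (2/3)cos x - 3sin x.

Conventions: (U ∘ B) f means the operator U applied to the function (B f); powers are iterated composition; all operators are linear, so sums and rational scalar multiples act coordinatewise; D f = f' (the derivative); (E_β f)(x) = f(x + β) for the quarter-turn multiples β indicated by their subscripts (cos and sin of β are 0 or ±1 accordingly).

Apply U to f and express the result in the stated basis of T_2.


the result is g(x) = (5/3)cos x + (20/3)sin x

E_pi/2 f = 5/3 - 3cos x - (2/3)sin x
D f = -3cos x - (2/3)sin x
E_pi f = 5/3 - (2/3)cos x + 3sin x
(E_pi/2 + D + E_pi) f = 10/3 - (20/3)cos x + (5/3)sin x
D (E_pi/2 + D + E_pi) f = (5/3)cos x + (20/3)sin x


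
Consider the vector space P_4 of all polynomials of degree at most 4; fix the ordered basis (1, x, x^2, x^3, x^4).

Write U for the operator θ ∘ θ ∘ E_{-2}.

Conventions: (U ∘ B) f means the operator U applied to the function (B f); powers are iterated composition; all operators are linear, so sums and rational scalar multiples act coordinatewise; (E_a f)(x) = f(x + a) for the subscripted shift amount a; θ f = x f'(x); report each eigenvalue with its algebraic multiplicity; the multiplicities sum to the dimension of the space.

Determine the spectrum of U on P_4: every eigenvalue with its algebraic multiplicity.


λ = 0 (multiplicity 1), λ = 1 (multiplicity 1), λ = 4 (multiplicity 1), λ = 9 (multiplicity 1), λ = 16 (multiplicity 1)

image of 1: 0
image of x: x
image of x^2: 4x^2 - 4x
image of x^3: 9x^3 - 24x^2 + 12x
image of x^4: 16x^4 - 72x^3 + 96x^2 - 32x
the matrix is upper triangular; its diagonal is (0, 1, 4, 9, 16)
for a triangular matrix the eigenvalues are the diagonal entries, with algebraic multiplicity their repetition count


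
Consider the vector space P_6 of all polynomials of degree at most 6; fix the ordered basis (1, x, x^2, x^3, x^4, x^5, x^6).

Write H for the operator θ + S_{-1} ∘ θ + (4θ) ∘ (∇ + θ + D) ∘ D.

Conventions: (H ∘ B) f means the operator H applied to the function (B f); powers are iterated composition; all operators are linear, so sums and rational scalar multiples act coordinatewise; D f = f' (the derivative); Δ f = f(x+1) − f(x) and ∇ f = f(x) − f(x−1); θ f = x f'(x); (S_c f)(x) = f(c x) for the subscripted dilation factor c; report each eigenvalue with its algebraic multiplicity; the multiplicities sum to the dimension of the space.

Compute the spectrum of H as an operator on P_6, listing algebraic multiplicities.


image of 1: 0
image of x: 0
image of x^2: 4x^2 + 8x
image of x^3: 48x^2 + 48x
image of x^4: 8x^4 + 144x^3 + 192x^2 - 48x
image of x^5: 320x^4 + 480x^3 - 240x^2 + 80x
image of x^6: 12x^6 + 600x^5 + 960x^4 - 720x^3 + 480x^2 - 120x
the matrix is upper triangular; its diagonal is (0, 0, 4, 0, 8, 0, 12)
for a triangular matrix the eigenvalues are the diagonal entries, with algebraic multiplicity their repetition count

λ = 0 (multiplicity 4), λ = 4 (multiplicity 1), λ = 8 (multiplicity 1), λ = 12 (multiplicity 1)


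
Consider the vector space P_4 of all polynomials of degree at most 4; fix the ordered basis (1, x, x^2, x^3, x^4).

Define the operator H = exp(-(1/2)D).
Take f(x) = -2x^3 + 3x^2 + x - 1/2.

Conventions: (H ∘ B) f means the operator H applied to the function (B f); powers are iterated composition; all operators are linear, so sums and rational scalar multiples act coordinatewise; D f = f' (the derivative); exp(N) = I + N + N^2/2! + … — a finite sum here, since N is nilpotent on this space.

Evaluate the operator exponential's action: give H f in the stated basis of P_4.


the result is g(x) = -2x^3 + 6x^2 - (7/2)x

order-1 term: 3x^2 - 3x - 1/2
order-2 term: -(3/2)x + 3/4
order-3 term: 1/4
the series for exp(-(1/2)D) f terminates at order 3
exp(-(1/2)D) f = -2x^3 + 6x^2 - (7/2)x


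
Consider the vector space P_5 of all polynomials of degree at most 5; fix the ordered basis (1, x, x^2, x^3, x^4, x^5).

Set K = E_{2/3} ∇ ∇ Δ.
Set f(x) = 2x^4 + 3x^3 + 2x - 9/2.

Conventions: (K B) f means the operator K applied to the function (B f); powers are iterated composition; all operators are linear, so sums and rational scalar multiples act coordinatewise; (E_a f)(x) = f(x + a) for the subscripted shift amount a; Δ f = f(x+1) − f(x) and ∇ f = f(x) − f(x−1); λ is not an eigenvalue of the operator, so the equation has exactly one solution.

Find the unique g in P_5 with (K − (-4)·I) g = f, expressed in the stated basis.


g(x) = (1/2)x^4 + (3/4)x^3 - (5/2)x - 11/4

write g with unknown coordinates in the stated basis and equate coefficients in (K − (-4)·I) g = f
solving from the highest basis element down gives g = (1/2)x^4 + (3/4)x^3 - (5/2)x - 11/4
check: K g = 12x + 13/2
so K g − (-4)·g = 2x^4 + 3x^3 + 2x - 9/2 = f ✓


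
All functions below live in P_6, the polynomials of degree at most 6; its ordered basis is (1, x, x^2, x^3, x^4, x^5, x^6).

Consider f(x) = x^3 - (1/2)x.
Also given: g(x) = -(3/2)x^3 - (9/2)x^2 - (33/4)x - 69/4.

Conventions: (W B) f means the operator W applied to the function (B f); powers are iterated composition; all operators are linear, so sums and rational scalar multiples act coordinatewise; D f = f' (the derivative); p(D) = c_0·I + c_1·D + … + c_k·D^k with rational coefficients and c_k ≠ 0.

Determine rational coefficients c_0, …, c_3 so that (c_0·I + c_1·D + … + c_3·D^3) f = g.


D^0 f = x^3 - (1/2)x
D^1 f = 3x^2 - 1/2
D^2 f = 6x
D^3 f = 6
matching coefficients of g against c_0 f + c_1 Df + … from the top degree down determines the c_i
solution: c_0 = -3/2, c_1 = -3/2, c_2 = -3/2, c_3 = -3

c_0 = -3/2, c_1 = -3/2, c_2 = -3/2, c_3 = -3


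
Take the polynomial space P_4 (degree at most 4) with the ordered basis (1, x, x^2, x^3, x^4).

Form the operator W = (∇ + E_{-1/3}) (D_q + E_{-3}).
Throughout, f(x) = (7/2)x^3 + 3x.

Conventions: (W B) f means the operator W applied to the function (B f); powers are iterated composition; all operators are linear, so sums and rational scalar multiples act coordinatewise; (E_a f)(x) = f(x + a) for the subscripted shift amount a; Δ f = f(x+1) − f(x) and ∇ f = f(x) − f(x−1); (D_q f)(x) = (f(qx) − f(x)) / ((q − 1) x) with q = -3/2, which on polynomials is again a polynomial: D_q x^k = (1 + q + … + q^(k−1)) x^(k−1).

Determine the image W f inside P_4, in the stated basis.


D_q f = (49/8)x^2 + 3
E_{-3} f = (7/2)x^3 - (63/2)x^2 + (195/2)x - 207/2
(D_q + E_{-3}) f = (7/2)x^3 - (203/8)x^2 + (195/2)x - 201/2
∇ (D_q + E_{-3}) f = (21/2)x^2 - (245/4)x + 1011/8
E_{-1/3} (D_q + E_{-3}) f = (7/2)x^3 - (231/8)x^2 + (1387/12)x - 29365/216
(∇ + E_{-1/3}) (D_q + E_{-3}) f = (7/2)x^3 - (147/8)x^2 + (163/3)x - 517/54

the image equals g(x) = (7/2)x^3 - (147/8)x^2 + (163/3)x - 517/54


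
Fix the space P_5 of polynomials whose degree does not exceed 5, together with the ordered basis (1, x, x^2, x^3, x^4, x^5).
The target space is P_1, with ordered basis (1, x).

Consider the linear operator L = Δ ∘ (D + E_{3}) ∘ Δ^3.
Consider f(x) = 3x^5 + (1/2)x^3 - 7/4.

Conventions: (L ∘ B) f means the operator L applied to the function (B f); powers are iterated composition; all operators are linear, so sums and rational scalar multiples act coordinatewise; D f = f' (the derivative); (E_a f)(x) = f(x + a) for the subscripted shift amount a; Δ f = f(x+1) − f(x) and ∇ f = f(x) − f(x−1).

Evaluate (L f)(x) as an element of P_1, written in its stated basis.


Δ f = 15x^4 + 30x^3 + (63/2)x^2 + (33/2)x + 7/2
Δ Δ f = 60x^3 + 180x^2 + 213x + 93
Δ Δ Δ f = 180x^2 + 540x + 453
D Δ^3 f = 360x + 540
E_{3} Δ^3 f = 180x^2 + 1620x + 3693
(D + E_{3}) Δ^3 f = 180x^2 + 1980x + 4233
Δ (D + E_{3}) Δ^3 f = 360x + 2160

g(x) = 360x + 2160


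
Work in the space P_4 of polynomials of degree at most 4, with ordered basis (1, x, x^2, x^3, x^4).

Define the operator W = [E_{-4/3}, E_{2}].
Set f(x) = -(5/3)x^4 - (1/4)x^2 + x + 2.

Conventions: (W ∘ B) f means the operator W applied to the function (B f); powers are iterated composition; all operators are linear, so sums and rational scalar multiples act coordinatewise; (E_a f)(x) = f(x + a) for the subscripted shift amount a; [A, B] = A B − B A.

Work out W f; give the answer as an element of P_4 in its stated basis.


E_{2} f = -(5/3)x^4 - (40/3)x^3 - (161/4)x^2 - (160/3)x - 71/3
E_{-4/3} E_{2} f = -(5/3)x^4 - (40/9)x^3 - (169/36)x^2 - (106/81)x + 541/243
E_{-4/3} f = -(5/3)x^4 + (80/9)x^3 - (649/36)x^2 + (1415/81)x - 1226/243
E_{2} E_{-4/3} f = -(5/3)x^4 - (40/9)x^3 - (169/36)x^2 - (106/81)x + 541/243
[E_{-4/3}, E_{2}] f = 0

the image equals g(x) = 0
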